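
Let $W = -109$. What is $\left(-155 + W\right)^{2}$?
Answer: $69696$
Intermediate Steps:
$\left(-155 + W\right)^{2} = \left(-155 - 109\right)^{2} = \left(-264\right)^{2} = 69696$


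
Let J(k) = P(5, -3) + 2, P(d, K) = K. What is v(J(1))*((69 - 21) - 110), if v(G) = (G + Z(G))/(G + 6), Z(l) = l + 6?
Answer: -248/5 ≈ -49.600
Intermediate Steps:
Z(l) = 6 + l
J(k) = -1 (J(k) = -3 + 2 = -1)
v(G) = (6 + 2*G)/(6 + G) (v(G) = (G + (6 + G))/(G + 6) = (6 + 2*G)/(6 + G))
v(J(1))*((69 - 21) - 110) = (2*(3 - 1)/(6 - 1))*((69 - 21) - 110) = (2*2/5)*(48 - 110) = (2*(⅕)*2)*(-62) = (⅘)*(-62) = -248/5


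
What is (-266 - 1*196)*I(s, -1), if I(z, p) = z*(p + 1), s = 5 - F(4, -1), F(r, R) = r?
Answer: 0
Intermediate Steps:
s = 1 (s = 5 - 1*4 = 5 - 4 = 1)
I(z, p) = z*(1 + p)
(-266 - 1*196)*I(s, -1) = (-266 - 1*196)*(1*(1 - 1)) = (-266 - 196)*(1*0) = -462*0 = 0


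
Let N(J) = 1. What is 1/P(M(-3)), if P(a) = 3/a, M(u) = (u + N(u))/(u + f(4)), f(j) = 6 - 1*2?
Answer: -2/3 ≈ -0.66667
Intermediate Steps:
f(j) = 4 (f(j) = 6 - 2 = 4)
M(u) = (1 + u)/(4 + u) (M(u) = (u + 1)/(u + 4) = (1 + u)/(4 + u))
1/P(M(-3)) = 1/(3/(((1 - 3)/(4 - 3)))) = 1/(3/((-2/1))) = 1/(3/((1*(-2)))) = 1/(3/(-2)) = 1/(3*(-1/2)) = 1/(-3/2) = -2/3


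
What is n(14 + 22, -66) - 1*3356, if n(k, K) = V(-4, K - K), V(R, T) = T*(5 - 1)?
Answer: -3356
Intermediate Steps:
V(R, T) = 4*T (V(R, T) = T*4 = 4*T)
n(k, K) = 0 (n(k, K) = 4*(K - K) = 4*0 = 0)
n(14 + 22, -66) - 1*3356 = 0 - 1*3356 = 0 - 3356 = -3356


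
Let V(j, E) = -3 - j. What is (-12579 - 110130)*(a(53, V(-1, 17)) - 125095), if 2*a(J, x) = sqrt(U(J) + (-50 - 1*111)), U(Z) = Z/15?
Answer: 15350282355 - 40903*I*sqrt(35430)/10 ≈ 1.535e+10 - 7.6991e+5*I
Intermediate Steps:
U(Z) = Z/15 (U(Z) = Z*(1/15) = Z/15)
a(J, x) = sqrt(-161 + J/15)/2 (a(J, x) = sqrt(J/15 + (-50 - 1*111))/2 = sqrt(J/15 + (-50 - 111))/2 = sqrt(J/15 - 161)/2 = sqrt(-161 + J/15)/2)
(-12579 - 110130)*(a(53, V(-1, 17)) - 125095) = (-12579 - 110130)*(sqrt(-36225 + 15*53)/30 - 125095) = -122709*(sqrt(-36225 + 795)/30 - 125095) = -122709*(sqrt(-35430)/30 - 125095) = -122709*((I*sqrt(35430))/30 - 125095) = -122709*(I*sqrt(35430)/30 - 125095) = -122709*(-125095 + I*sqrt(35430)/30) = 15350282355 - 40903*I*sqrt(35430)/10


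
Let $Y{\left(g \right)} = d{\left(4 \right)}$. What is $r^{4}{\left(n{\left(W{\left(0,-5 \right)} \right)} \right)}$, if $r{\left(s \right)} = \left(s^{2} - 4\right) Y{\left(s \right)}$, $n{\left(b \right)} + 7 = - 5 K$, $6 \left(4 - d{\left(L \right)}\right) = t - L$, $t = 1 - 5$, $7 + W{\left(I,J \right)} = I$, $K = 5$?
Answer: $875781160960000$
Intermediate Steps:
$W{\left(I,J \right)} = -7 + I$
$t = -4$ ($t = 1 - 5 = -4$)
$d{\left(L \right)} = \frac{14}{3} + \frac{L}{6}$ ($d{\left(L \right)} = 4 - \frac{-4 - L}{6} = 4 + \left(\frac{2}{3} + \frac{L}{6}\right) = \frac{14}{3} + \frac{L}{6}$)
$Y{\left(g \right)} = \frac{16}{3}$ ($Y{\left(g \right)} = \frac{14}{3} + \frac{1}{6} \cdot 4 = \frac{14}{3} + \frac{2}{3} = \frac{16}{3}$)
$n{\left(b \right)} = -32$ ($n{\left(b \right)} = -7 - 25 = -32$)
$r{\left(s \right)} = - \frac{64}{3} + \frac{16 s^{2}}{3}$ ($r{\left(s \right)} = \left(s^{2} - 4\right) \frac{16}{3} = \left(-4 + s^{2}\right) \frac{16}{3} = - \frac{64}{3} + \frac{16 s^{2}}{3}$)
$r^{4}{\left(n{\left(W{\left(0,-5 \right)} \right)} \right)} = \left(- \frac{64}{3} + \frac{16 \left(-32\right)^{2}}{3}\right)^{4} = \left(- \frac{64}{3} + \frac{16}{3} \cdot 1024\right)^{4} = \left(- \frac{64}{3} + \frac{16384}{3}\right)^{4} = 5440^{4} = 875781160960000$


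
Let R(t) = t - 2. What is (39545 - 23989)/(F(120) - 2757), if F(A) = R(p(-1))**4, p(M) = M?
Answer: -3889/669 ≈ -5.8132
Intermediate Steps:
R(t) = -2 + t
F(A) = 81 (F(A) = (-2 - 1)**4 = (-3)**4 = 81)
(39545 - 23989)/(F(120) - 2757) = (39545 - 23989)/(81 - 2757) = 15556/(-2676) = 15556*(-1/2676) = -3889/669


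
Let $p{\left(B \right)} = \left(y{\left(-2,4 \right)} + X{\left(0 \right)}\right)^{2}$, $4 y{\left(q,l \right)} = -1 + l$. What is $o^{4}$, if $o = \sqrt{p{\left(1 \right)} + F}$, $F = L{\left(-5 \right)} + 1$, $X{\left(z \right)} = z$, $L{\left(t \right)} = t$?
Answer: $\frac{3025}{256} \approx 11.816$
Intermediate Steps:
$y{\left(q,l \right)} = - \frac{1}{4} + \frac{l}{4}$ ($y{\left(q,l \right)} = \frac{-1 + l}{4} = - \frac{1}{4} + \frac{l}{4}$)
$F = -4$ ($F = -5 + 1 = -4$)
$p{\left(B \right)} = \frac{9}{16}$ ($p{\left(B \right)} = \left(\left(- \frac{1}{4} + \frac{1}{4} \cdot 4\right) + 0\right)^{2} = \left(\left(- \frac{1}{4} + 1\right) + 0\right)^{2} = \left(\frac{3}{4} + 0\right)^{2} = \left(\frac{3}{4}\right)^{2} = \frac{9}{16}$)
$o = \frac{i \sqrt{55}}{4}$ ($o = \sqrt{\frac{9}{16} - 4} = \sqrt{- \frac{55}{16}} = \frac{i \sqrt{55}}{4} \approx 1.854 i$)
$o^{4} = \left(\frac{i \sqrt{55}}{4}\right)^{4} = \frac{3025}{256}$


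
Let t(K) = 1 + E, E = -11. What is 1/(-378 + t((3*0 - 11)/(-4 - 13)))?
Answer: -1/388 ≈ -0.0025773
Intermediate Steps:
t(K) = -10 (t(K) = 1 - 11 = -10)
1/(-378 + t((3*0 - 11)/(-4 - 13))) = 1/(-378 - 10) = 1/(-388) = -1/388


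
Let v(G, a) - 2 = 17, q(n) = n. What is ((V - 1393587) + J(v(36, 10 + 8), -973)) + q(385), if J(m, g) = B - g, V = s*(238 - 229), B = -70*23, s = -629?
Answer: -1399500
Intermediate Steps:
B = -1610
v(G, a) = 19 (v(G, a) = 2 + 17 = 19)
V = -5661 (V = -629*(238 - 229) = -629*9 = -5661)
J(m, g) = -1610 - g
((V - 1393587) + J(v(36, 10 + 8), -973)) + q(385) = ((-5661 - 1393587) + (-1610 - 1*(-973))) + 385 = (-1399248 + (-1610 + 973)) + 385 = (-1399248 - 637) + 385 = -1399885 + 385 = -1399500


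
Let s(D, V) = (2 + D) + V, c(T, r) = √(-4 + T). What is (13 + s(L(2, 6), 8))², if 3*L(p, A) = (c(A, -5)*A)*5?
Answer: 729 + 460*√2 ≈ 1379.5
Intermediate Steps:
L(p, A) = 5*A*√(-4 + A)/3 (L(p, A) = ((√(-4 + A)*A)*5)/3 = ((A*√(-4 + A))*5)/3 = (5*A*√(-4 + A))/3 = 5*A*√(-4 + A)/3)
s(D, V) = 2 + D + V
(13 + s(L(2, 6), 8))² = (13 + (2 + (5/3)*6*√(-4 + 6) + 8))² = (13 + (2 + (5/3)*6*√2 + 8))² = (13 + (2 + 10*√2 + 8))² = (13 + (10 + 10*√2))² = (23 + 10*√2)²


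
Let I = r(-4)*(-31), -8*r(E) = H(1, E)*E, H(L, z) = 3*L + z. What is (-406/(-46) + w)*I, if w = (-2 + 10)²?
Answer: 51925/46 ≈ 1128.8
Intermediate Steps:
H(L, z) = z + 3*L
r(E) = -E*(3 + E)/8 (r(E) = -(E + 3*1)*E/8 = -(E + 3)*E/8 = -(3 + E)*E/8 = -E*(3 + E)/8)
I = 31/2 (I = -⅛*(-4)*(3 - 4)*(-31) = -⅛*(-4)*(-1)*(-31) = -½*(-31) = 31/2 ≈ 15.500)
w = 64 (w = 8² = 64)
(-406/(-46) + w)*I = (-406/(-46) + 64)*(31/2) = (-406*(-1/46) + 64)*(31/2) = (203/23 + 64)*(31/2) = (1675/23)*(31/2) = 51925/46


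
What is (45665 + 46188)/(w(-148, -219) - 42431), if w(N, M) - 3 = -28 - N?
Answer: -91853/42308 ≈ -2.1711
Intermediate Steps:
w(N, M) = -25 - N (w(N, M) = 3 + (-28 - N) = -25 - N)
(45665 + 46188)/(w(-148, -219) - 42431) = (45665 + 46188)/((-25 - 1*(-148)) - 42431) = 91853/((-25 + 148) - 42431) = 91853/(123 - 42431) = 91853/(-42308) = 91853*(-1/42308) = -91853/42308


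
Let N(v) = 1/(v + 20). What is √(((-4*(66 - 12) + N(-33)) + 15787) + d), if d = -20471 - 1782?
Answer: I*√1129271/13 ≈ 81.744*I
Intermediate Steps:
d = -22253
N(v) = 1/(20 + v)
√(((-4*(66 - 12) + N(-33)) + 15787) + d) = √(((-4*(66 - 12) + 1/(20 - 33)) + 15787) - 22253) = √(((-4*54 + 1/(-13)) + 15787) - 22253) = √(((-216 - 1/13) + 15787) - 22253) = √((-2809/13 + 15787) - 22253) = √(202422/13 - 22253) = √(-86867/13) = I*√1129271/13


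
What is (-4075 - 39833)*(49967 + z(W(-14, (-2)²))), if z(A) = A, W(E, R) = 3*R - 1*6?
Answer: -2194214484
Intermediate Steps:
W(E, R) = -6 + 3*R (W(E, R) = 3*R - 6 = -6 + 3*R)
(-4075 - 39833)*(49967 + z(W(-14, (-2)²))) = (-4075 - 39833)*(49967 + (-6 + 3*(-2)²)) = -43908*(49967 + (-6 + 3*4)) = -43908*(49967 + (-6 + 12)) = -43908*(49967 + 6) = -43908*49973 = -2194214484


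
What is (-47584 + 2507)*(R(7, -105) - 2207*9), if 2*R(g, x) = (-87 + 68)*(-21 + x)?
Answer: 841407282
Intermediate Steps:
R(g, x) = 399/2 - 19*x/2 (R(g, x) = ((-87 + 68)*(-21 + x))/2 = (-19*(-21 + x))/2 = (399 - 19*x)/2 = 399/2 - 19*x/2)
(-47584 + 2507)*(R(7, -105) - 2207*9) = (-47584 + 2507)*((399/2 - 19/2*(-105)) - 2207*9) = -45077*((399/2 + 1995/2) - 19863) = -45077*(1197 - 19863) = -45077*(-18666) = 841407282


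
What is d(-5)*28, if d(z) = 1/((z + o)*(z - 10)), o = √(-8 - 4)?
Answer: 28/111 + 56*I*√3/555 ≈ 0.25225 + 0.17477*I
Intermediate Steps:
o = 2*I*√3 (o = √(-12) = 2*I*√3 ≈ 3.4641*I)
d(z) = 1/((-10 + z)*(z + 2*I*√3)) (d(z) = 1/((z + 2*I*√3)*(z - 10)) = 1/((z + 2*I*√3)*(-10 + z)) = 1/((-10 + z)*(z + 2*I*√3)))
d(-5)*28 = 28/((-5)² - 10*(-5) - 20*I*√3 + 2*I*(-5)*√3) = 28/(25 + 50 - 20*I*√3 - 10*I*√3) = 28/(75 - 30*I*√3)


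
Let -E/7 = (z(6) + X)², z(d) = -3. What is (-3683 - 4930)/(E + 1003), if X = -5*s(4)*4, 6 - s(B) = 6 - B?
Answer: 2871/15740 ≈ 0.18240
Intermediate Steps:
s(B) = B (s(B) = 6 - (6 - B) = 6 + (-6 + B) = B)
X = -80 (X = -5*4*4 = -20*4 = -80)
E = -48223 (E = -7*(-3 - 80)² = -7*(-83)² = -7*6889 = -48223)
(-3683 - 4930)/(E + 1003) = (-3683 - 4930)/(-48223 + 1003) = -8613/(-47220) = -8613*(-1/47220) = 2871/15740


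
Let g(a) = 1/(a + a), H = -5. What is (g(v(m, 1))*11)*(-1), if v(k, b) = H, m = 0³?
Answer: 11/10 ≈ 1.1000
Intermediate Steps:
m = 0
v(k, b) = -5
g(a) = 1/(2*a)
(g(v(m, 1))*11)*(-1) = (((½)/(-5))*11)*(-1) = (((½)*(-⅕))*11)*(-1) = -⅒*11*(-1) = -11/10*(-1) = 11/10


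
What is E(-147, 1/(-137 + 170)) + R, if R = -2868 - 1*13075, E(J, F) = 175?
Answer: -15768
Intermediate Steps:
R = -15943 (R = -2868 - 13075 = -15943)
E(-147, 1/(-137 + 170)) + R = 175 - 15943 = -15768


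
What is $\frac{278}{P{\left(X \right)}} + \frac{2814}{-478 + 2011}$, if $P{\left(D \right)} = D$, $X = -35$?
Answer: $- \frac{15604}{2555} \approx -6.1072$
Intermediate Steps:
$\frac{278}{P{\left(X \right)}} + \frac{2814}{-478 + 2011} = \frac{278}{-35} + \frac{2814}{-478 + 2011} = 278 \left(- \frac{1}{35}\right) + \frac{2814}{1533} = - \frac{278}{35} + 2814 \cdot \frac{1}{1533} = - \frac{278}{35} + \frac{134}{73} = - \frac{15604}{2555}$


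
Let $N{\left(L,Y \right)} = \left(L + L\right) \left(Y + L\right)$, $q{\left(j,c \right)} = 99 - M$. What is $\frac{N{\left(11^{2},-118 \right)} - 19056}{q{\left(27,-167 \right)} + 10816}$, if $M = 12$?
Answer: $- \frac{18330}{10903} \approx -1.6812$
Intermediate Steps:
$q{\left(j,c \right)} = 87$ ($q{\left(j,c \right)} = 99 - 12 = 87$)
$N{\left(L,Y \right)} = 2 L \left(L + Y\right)$
$\frac{N{\left(11^{2},-118 \right)} - 19056}{q{\left(27,-167 \right)} + 10816} = \frac{2 \cdot 11^{2} \left(11^{2} - 118\right) - 19056}{87 + 10816} = \frac{2 \cdot 121 \left(121 - 118\right) - 19056}{10903} = \left(2 \cdot 121 \cdot 3 - 19056\right) \frac{1}{10903} = \left(726 - 19056\right) \frac{1}{10903} = \left(-18330\right) \frac{1}{10903} = - \frac{18330}{10903}$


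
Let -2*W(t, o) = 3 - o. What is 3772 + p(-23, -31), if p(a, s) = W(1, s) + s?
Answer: 3724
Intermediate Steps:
W(t, o) = -3/2 + o/2 (W(t, o) = -(3 - o)/2 = -3/2 + o/2)
p(a, s) = -3/2 + 3*s/2 (p(a, s) = (-3/2 + s/2) + s = -3/2 + 3*s/2)
3772 + p(-23, -31) = 3772 + (-3/2 + (3/2)*(-31)) = 3772 + (-3/2 - 93/2) = 3772 - 48 = 3724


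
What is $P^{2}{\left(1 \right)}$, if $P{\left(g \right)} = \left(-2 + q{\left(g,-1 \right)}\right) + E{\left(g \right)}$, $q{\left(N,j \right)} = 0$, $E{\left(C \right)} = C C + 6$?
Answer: $25$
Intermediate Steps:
$E{\left(C \right)} = 6 + C^{2}$ ($E{\left(C \right)} = C^{2} + 6 = 6 + C^{2}$)
$P{\left(g \right)} = 4 + g^{2}$ ($P{\left(g \right)} = \left(-2 + 0\right) + \left(6 + g^{2}\right) = -2 + \left(6 + g^{2}\right) = 4 + g^{2}$)
$P^{2}{\left(1 \right)} = \left(4 + 1^{2}\right)^{2} = \left(4 + 1\right)^{2} = 5^{2} = 25$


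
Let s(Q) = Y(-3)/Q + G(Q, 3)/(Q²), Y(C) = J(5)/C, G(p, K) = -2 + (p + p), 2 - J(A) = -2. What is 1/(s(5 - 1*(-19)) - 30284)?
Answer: -288/8721785 ≈ -3.3021e-5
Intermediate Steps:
J(A) = 4 (J(A) = 2 - 1*(-2) = 2 + 2 = 4)
G(p, K) = -2 + 2*p
Y(C) = 4/C
s(Q) = -4/(3*Q) + (-2 + 2*Q)/Q² (s(Q) = (4/(-3))/Q + (-2 + 2*Q)/(Q²) = (4*(-⅓))/Q + (-2 + 2*Q)/Q² = -4/(3*Q) + (-2 + 2*Q)/Q²)
1/(s(5 - 1*(-19)) - 30284) = 1/(2*(-3 + (5 - 1*(-19)))/(3*(5 - 1*(-19))²) - 30284) = 1/(2*(-3 + (5 + 19))/(3*(5 + 19)²) - 30284) = 1/((⅔)*(-3 + 24)/24² - 30284) = 1/((⅔)*(1/576)*21 - 30284) = 1/(7/288 - 30284) = 1/(-8721785/288) = -288/8721785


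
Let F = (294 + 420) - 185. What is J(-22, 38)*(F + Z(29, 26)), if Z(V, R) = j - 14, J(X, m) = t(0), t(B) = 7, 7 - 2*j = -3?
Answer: 3640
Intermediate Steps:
j = 5 (j = 7/2 - ½*(-3) = 7/2 + 3/2 = 5)
J(X, m) = 7
F = 529 (F = 714 - 185 = 529)
Z(V, R) = -9 (Z(V, R) = 5 - 14 = -9)
J(-22, 38)*(F + Z(29, 26)) = 7*(529 - 9) = 7*520 = 3640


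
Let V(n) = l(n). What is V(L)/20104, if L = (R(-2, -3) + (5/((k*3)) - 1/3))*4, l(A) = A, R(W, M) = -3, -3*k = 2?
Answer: -5/4308 ≈ -0.0011606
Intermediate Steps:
k = -⅔ (k = -⅓*2 = -⅔ ≈ -0.66667)
L = -70/3 (L = (-3 + (5/((-⅔*3)) - 1/3))*4 = (-3 + (5/(-2) - 1*⅓))*4 = (-3 + (5*(-½) - ⅓))*4 = (-3 + (-5/2 - ⅓))*4 = (-3 - 17/6)*4 = -35/6*4 = -70/3 ≈ -23.333)
V(n) = n
V(L)/20104 = -70/3/20104 = -70/3*1/20104 = -5/4308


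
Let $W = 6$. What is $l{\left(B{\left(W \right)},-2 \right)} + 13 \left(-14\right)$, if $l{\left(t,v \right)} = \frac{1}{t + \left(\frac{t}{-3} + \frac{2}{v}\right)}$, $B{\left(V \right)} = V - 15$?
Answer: $- \frac{1275}{7} \approx -182.14$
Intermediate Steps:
$B{\left(V \right)} = -15 + V$ ($B{\left(V \right)} = V - 15 = -15 + V$)
$l{\left(t,v \right)} = \frac{1}{\frac{2}{v} + \frac{2 t}{3}}$ ($l{\left(t,v \right)} = \frac{1}{t + \left(t \left(- \frac{1}{3}\right) + \frac{2}{v}\right)} = \frac{1}{t - \left(- \frac{2}{v} + \frac{t}{3}\right)} = \frac{1}{\frac{2}{v} + \frac{2 t}{3}}$)
$l{\left(B{\left(W \right)},-2 \right)} + 13 \left(-14\right) = \frac{3}{2} \left(-2\right) \frac{1}{3 + \left(-15 + 6\right) \left(-2\right)} + 13 \left(-14\right) = \frac{3}{2} \left(-2\right) \frac{1}{3 - -18} - 182 = \frac{3}{2} \left(-2\right) \frac{1}{3 + 18} - 182 = \frac{3}{2} \left(-2\right) \frac{1}{21} - 182 = - \frac{1}{7} - 182 = - \frac{1275}{7}$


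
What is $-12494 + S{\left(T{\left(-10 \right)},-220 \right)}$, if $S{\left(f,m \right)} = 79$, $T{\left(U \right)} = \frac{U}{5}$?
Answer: $-12415$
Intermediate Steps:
$T{\left(U \right)} = \frac{U}{5}$ ($T{\left(U \right)} = U \frac{1}{5} = \frac{U}{5}$)
$-12494 + S{\left(T{\left(-10 \right)},-220 \right)} = -12494 + 79 = -12415$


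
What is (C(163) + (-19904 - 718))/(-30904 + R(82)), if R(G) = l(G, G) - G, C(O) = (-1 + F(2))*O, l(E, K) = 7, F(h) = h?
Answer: 20459/30979 ≈ 0.66041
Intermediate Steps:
C(O) = O (C(O) = (-1 + 2)*O = 1*O = O)
R(G) = 7 - G
(C(163) + (-19904 - 718))/(-30904 + R(82)) = (163 + (-19904 - 718))/(-30904 + (7 - 1*82)) = (163 - 20622)/(-30904 + (7 - 82)) = -20459/(-30904 - 75) = -20459/(-30979) = -20459*(-1/30979) = 20459/30979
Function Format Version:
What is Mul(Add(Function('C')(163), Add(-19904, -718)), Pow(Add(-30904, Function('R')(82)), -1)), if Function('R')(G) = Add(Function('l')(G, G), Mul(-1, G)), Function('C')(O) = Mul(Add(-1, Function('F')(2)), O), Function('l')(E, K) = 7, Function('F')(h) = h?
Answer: Rational(20459, 30979) ≈ 0.66041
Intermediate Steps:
Function('C')(O) = O (Function('C')(O) = Mul(Add(-1, 2), O) = Mul(1, O) = O)
Function('R')(G) = Add(7, Mul(-1, G))
Mul(Add(Function('C')(163), Add(-19904, -718)), Pow(Add(-30904, Function('R')(82)), -1)) = Mul(Add(163, Add(-19904, -718)), Pow(Add(-30904, Add(7, Mul(-1, 82))), -1)) = Mul(Add(163, -20622), Pow(Add(-30904, Add(7, -82)), -1)) = Mul(-20459, Pow(Add(-30904, -75), -1)) = Mul(-20459, Pow(-30979, -1)) = Mul(-20459, Rational(-1, 30979)) = Rational(20459, 30979)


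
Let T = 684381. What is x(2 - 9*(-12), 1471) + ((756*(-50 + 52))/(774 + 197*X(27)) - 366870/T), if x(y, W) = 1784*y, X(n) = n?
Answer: 30307649493966/154441979 ≈ 1.9624e+5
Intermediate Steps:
x(2 - 9*(-12), 1471) + ((756*(-50 + 52))/(774 + 197*X(27)) - 366870/T) = 1784*(2 - 9*(-12)) + ((756*(-50 + 52))/(774 + 197*27) - 366870/684381) = 1784*(2 + 108) + ((756*2)/(774 + 5319) - 366870*1/684381) = 1784*110 + (1512/6093 - 122290/228127) = 196240 + (1512*(1/6093) - 122290/228127) = 196240 + (168/677 - 122290/228127) = 196240 - 44464994/154441979 = 30307649493966/154441979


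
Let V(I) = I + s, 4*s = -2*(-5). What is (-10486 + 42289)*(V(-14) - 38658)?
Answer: -2459612217/2 ≈ -1.2298e+9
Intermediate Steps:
s = 5/2 (s = (-2*(-5))/4 = (¼)*10 = 5/2 ≈ 2.5000)
V(I) = 5/2 + I (V(I) = I + 5/2 = 5/2 + I)
(-10486 + 42289)*(V(-14) - 38658) = (-10486 + 42289)*((5/2 - 14) - 38658) = 31803*(-23/2 - 38658) = 31803*(-77339/2) = -2459612217/2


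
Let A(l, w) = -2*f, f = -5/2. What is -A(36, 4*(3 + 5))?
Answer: -5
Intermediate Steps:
f = -5/2 (f = -5*½ = -5/2 ≈ -2.5000)
A(l, w) = 5 (A(l, w) = -2*(-5/2) = 5)
-A(36, 4*(3 + 5)) = -1*5 = -5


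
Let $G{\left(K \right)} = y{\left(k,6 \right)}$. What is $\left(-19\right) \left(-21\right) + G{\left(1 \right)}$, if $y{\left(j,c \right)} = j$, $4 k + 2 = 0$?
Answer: $\frac{797}{2} \approx 398.5$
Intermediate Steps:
$k = - \frac{1}{2}$ ($k = - \frac{1}{2} + \frac{1}{4} \cdot 0 = - \frac{1}{2} + 0 = - \frac{1}{2} \approx -0.5$)
$G{\left(K \right)} = - \frac{1}{2}$
$\left(-19\right) \left(-21\right) + G{\left(1 \right)} = \left(-19\right) \left(-21\right) - \frac{1}{2} = 399 - \frac{1}{2} = \frac{797}{2}$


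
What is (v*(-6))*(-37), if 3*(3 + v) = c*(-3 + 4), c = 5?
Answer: -296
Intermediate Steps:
v = -4/3 (v = -3 + (5*(-3 + 4))/3 = -3 + (5*1)/3 = -3 + (⅓)*5 = -3 + 5/3 = -4/3 ≈ -1.3333)
(v*(-6))*(-37) = -4/3*(-6)*(-37) = 8*(-37) = -296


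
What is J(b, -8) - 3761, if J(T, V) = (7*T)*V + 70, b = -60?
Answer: -331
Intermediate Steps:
J(T, V) = 70 + 7*T*V (J(T, V) = 7*T*V + 70 = 70 + 7*T*V)
J(b, -8) - 3761 = (70 + 7*(-60)*(-8)) - 3761 = (70 + 3360) - 3761 = 3430 - 3761 = -331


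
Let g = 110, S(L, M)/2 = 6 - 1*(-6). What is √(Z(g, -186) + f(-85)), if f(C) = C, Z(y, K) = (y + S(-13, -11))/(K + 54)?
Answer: I*√374682/66 ≈ 9.2744*I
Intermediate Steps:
S(L, M) = 24 (S(L, M) = 2*(6 - 1*(-6)) = 2*(6 + 6) = 2*12 = 24)
Z(y, K) = (24 + y)/(54 + K) (Z(y, K) = (y + 24)/(K + 54) = (24 + y)/(54 + K))
√(Z(g, -186) + f(-85)) = √((24 + 110)/(54 - 186) - 85) = √(134/(-132) - 85) = √(-1/132*134 - 85) = √(-67/66 - 85) = √(-5677/66) = I*√374682/66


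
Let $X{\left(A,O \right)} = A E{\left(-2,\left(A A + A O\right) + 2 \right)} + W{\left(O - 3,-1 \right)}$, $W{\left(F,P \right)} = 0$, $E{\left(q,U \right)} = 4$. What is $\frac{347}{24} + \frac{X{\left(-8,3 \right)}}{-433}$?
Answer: $\frac{151019}{10392} \approx 14.532$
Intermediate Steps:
$X{\left(A,O \right)} = 4 A$ ($X{\left(A,O \right)} = A 4 + 0 = 4 A + 0 = 4 A$)
$\frac{347}{24} + \frac{X{\left(-8,3 \right)}}{-433} = \frac{347}{24} + \frac{4 \left(-8\right)}{-433} = 347 \cdot \frac{1}{24} - - \frac{32}{433} = \frac{347}{24} + \frac{32}{433} = \frac{151019}{10392}$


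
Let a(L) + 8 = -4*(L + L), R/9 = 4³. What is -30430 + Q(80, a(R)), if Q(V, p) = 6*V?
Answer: -29950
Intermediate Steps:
R = 576 (R = 9*4³ = 9*64 = 576)
a(L) = -8 - 8*L (a(L) = -8 - 4*(L + L) = -8 - 8*L)
-30430 + Q(80, a(R)) = -30430 + 6*80 = -30430 + 480 = -29950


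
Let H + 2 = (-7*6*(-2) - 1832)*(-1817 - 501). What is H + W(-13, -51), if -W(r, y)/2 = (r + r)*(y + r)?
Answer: 4048534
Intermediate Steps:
H = 4051862 (H = -2 + (-7*6*(-2) - 1832)*(-1817 - 501) = -2 + (-42*(-2) - 1832)*(-2318) = -2 + (84 - 1832)*(-2318) = -2 - 1748*(-2318) = -2 + 4051864 = 4051862)
W(r, y) = -4*r*(r + y) (W(r, y) = -2*(r + r)*(y + r) = -2*2*r*(r + y) = -4*r*(r + y))
H + W(-13, -51) = 4051862 - 4*(-13)*(-13 - 51) = 4051862 - 4*(-13)*(-64) = 4051862 - 3328 = 4048534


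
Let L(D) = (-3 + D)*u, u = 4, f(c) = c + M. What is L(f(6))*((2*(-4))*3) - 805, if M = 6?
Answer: -1669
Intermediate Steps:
f(c) = 6 + c (f(c) = c + 6 = 6 + c)
L(D) = -12 + 4*D (L(D) = (-3 + D)*4 = -12 + 4*D)
L(f(6))*((2*(-4))*3) - 805 = (-12 + 4*(6 + 6))*((2*(-4))*3) - 805 = (-12 + 4*12)*(-8*3) - 805 = (-12 + 48)*(-24) - 805 = 36*(-24) - 805 = -864 - 805 = -1669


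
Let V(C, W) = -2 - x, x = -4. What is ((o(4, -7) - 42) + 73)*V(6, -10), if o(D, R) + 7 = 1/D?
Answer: 97/2 ≈ 48.500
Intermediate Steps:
o(D, R) = -7 + 1/D
V(C, W) = 2 (V(C, W) = -2 - 1*(-4) = -2 + 4 = 2)
((o(4, -7) - 42) + 73)*V(6, -10) = (((-7 + 1/4) - 42) + 73)*2 = (((-7 + ¼) - 42) + 73)*2 = ((-27/4 - 42) + 73)*2 = (-195/4 + 73)*2 = (97/4)*2 = 97/2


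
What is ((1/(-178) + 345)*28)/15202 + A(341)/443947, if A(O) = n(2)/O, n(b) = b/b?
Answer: 5915928128590/9310083124573 ≈ 0.63543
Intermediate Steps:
n(b) = 1
A(O) = 1/O
((1/(-178) + 345)*28)/15202 + A(341)/443947 = ((1/(-178) + 345)*28)/15202 + 1/(341*443947) = ((-1/178 + 345)*28)*(1/15202) + (1/341)*(1/443947) = ((61409/178)*28)*(1/15202) + 1/151385927 = (859726/89)*(1/15202) + 1/151385927 = 429863/676489 + 1/151385927 = 5915928128590/9310083124573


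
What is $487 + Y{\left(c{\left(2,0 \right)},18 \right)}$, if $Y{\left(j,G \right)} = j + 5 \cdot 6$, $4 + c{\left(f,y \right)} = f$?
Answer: $515$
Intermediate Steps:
$c{\left(f,y \right)} = -4 + f$
$Y{\left(j,G \right)} = 30 + j$ ($Y{\left(j,G \right)} = j + 30 = 30 + j$)
$487 + Y{\left(c{\left(2,0 \right)},18 \right)} = 487 + \left(30 + \left(-4 + 2\right)\right) = 487 + \left(30 - 2\right) = 487 + 28 = 515$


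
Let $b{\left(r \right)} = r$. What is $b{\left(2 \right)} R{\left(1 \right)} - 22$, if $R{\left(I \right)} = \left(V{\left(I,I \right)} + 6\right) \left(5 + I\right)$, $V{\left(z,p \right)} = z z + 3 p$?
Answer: $98$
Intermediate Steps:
$V{\left(z,p \right)} = z^{2} + 3 p$
$R{\left(I \right)} = \left(5 + I\right) \left(6 + I^{2} + 3 I\right)$ ($R{\left(I \right)} = \left(\left(I^{2} + 3 I\right) + 6\right) \left(5 + I\right) = \left(6 + I^{2} + 3 I\right) \left(5 + I\right) = \left(5 + I\right) \left(6 + I^{2} + 3 I\right)$)
$b{\left(2 \right)} R{\left(1 \right)} - 22 = 2 \left(30 + 1^{3} + 8 \cdot 1^{2} + 21 \cdot 1\right) - 22 = 2 \left(30 + 1 + 8 \cdot 1 + 21\right) - 22 = 2 \left(30 + 1 + 8 + 21\right) - 22 = 2 \cdot 60 - 22 = 120 - 22 = 98$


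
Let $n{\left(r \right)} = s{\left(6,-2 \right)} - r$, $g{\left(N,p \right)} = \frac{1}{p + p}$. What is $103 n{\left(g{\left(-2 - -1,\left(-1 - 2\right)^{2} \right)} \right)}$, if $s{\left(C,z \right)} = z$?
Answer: $- \frac{3811}{18} \approx -211.72$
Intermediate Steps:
$g{\left(N,p \right)} = \frac{1}{2 p}$
$n{\left(r \right)} = -2 - r$
$103 n{\left(g{\left(-2 - -1,\left(-1 - 2\right)^{2} \right)} \right)} = 103 \left(-2 - \frac{1}{2 \left(-1 - 2\right)^{2}}\right) = 103 \left(-2 - \frac{1}{2 \left(-3\right)^{2}}\right) = 103 \left(-2 - \frac{1}{2 \cdot 9}\right) = 103 \left(-2 - \frac{1}{2} \cdot \frac{1}{9}\right) = 103 \left(-2 - \frac{1}{18}\right) = 103 \left(- \frac{37}{18}\right) = - \frac{3811}{18}$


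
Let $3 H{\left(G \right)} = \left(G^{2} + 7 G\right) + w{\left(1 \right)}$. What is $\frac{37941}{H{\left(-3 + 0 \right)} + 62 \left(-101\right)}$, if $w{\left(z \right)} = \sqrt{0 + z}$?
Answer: $- \frac{113823}{18797} \approx -6.0554$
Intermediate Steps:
$w{\left(z \right)} = \sqrt{z}$
$H{\left(G \right)} = \frac{1}{3} + \frac{G^{2}}{3} + \frac{7 G}{3}$ ($H{\left(G \right)} = \frac{\left(G^{2} + 7 G\right) + \sqrt{1}}{3} = \frac{\left(G^{2} + 7 G\right) + 1}{3} = \frac{1 + G^{2} + 7 G}{3} = \frac{1}{3} + \frac{G^{2}}{3} + \frac{7 G}{3}$)
$\frac{37941}{H{\left(-3 + 0 \right)} + 62 \left(-101\right)} = \frac{37941}{\left(\frac{1}{3} + \frac{\left(-3 + 0\right)^{2}}{3} + \frac{7 \left(-3 + 0\right)}{3}\right) + 62 \left(-101\right)} = \frac{37941}{\left(\frac{1}{3} + \frac{\left(-3\right)^{2}}{3} + \frac{7}{3} \left(-3\right)\right) - 6262} = \frac{37941}{\left(\frac{1}{3} + \frac{1}{3} \cdot 9 - 7\right) - 6262} = \frac{37941}{\left(\frac{1}{3} + 3 - 7\right) - 6262} = \frac{37941}{- \frac{11}{3} - 6262} = \frac{37941}{- \frac{18797}{3}} = 37941 \left(- \frac{3}{18797}\right) = - \frac{113823}{18797}$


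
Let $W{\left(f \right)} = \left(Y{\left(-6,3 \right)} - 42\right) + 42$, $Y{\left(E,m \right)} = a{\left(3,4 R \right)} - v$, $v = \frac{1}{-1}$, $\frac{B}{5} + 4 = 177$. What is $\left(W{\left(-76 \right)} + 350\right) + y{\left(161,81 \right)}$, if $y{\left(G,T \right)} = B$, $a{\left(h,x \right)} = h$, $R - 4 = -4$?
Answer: $1219$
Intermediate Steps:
$R = 0$ ($R = 4 - 4 = 0$)
$B = 865$ ($B = -20 + 5 \cdot 177 = -20 + 885 = 865$)
$v = -1$
$Y{\left(E,m \right)} = 4$ ($Y{\left(E,m \right)} = 3 - -1 = 3 + 1 = 4$)
$y{\left(G,T \right)} = 865$
$W{\left(f \right)} = 4$ ($W{\left(f \right)} = \left(4 - 42\right) + 42 = -38 + 42 = 4$)
$\left(W{\left(-76 \right)} + 350\right) + y{\left(161,81 \right)} = \left(4 + 350\right) + 865 = 354 + 865 = 1219$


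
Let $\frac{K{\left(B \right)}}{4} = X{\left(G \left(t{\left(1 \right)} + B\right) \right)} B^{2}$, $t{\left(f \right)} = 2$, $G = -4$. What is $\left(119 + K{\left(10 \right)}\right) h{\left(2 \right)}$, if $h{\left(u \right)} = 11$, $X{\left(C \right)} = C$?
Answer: $-209891$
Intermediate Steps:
$K{\left(B \right)} = 4 B^{2} \left(-8 - 4 B\right)$ ($K{\left(B \right)} = 4 - 4 \left(2 + B\right) B^{2} = 4 \left(-8 - 4 B\right) B^{2} = 4 B^{2} \left(-8 - 4 B\right)$)
$\left(119 + K{\left(10 \right)}\right) h{\left(2 \right)} = \left(119 + 16 \cdot 10^{2} \left(-2 - 10\right)\right) 11 = \left(119 + 16 \cdot 100 \left(-2 - 10\right)\right) 11 = \left(119 + 16 \cdot 100 \left(-12\right)\right) 11 = \left(119 - 19200\right) 11 = \left(-19081\right) 11 = -209891$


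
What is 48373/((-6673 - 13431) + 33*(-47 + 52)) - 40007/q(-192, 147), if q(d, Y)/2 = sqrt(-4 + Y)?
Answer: -48373/19939 - 3637*sqrt(143)/26 ≈ -1675.2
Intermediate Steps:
q(d, Y) = 2*sqrt(-4 + Y)
48373/((-6673 - 13431) + 33*(-47 + 52)) - 40007/q(-192, 147) = 48373/((-6673 - 13431) + 33*(-47 + 52)) - 40007*1/(2*sqrt(-4 + 147)) = 48373/(-20104 + 33*5) - 40007*sqrt(143)/286 = 48373/(-20104 + 165) - 3637*sqrt(143)/26 = 48373/(-19939) - 3637*sqrt(143)/26 = 48373*(-1/19939) - 3637*sqrt(143)/26 = -48373/19939 - 3637*sqrt(143)/26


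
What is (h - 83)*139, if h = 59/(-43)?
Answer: -504292/43 ≈ -11728.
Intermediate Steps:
h = -59/43 (h = 59*(-1/43) = -59/43 ≈ -1.3721)
(h - 83)*139 = (-59/43 - 83)*139 = -3628/43*139 = -504292/43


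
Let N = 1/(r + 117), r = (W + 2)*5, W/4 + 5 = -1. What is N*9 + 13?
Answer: 100/7 ≈ 14.286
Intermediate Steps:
W = -24 (W = -20 + 4*(-1) = -20 - 4 = -24)
r = -110 (r = (-24 + 2)*5 = -22*5 = -110)
N = ⅐ (N = 1/(-110 + 117) = 1/7 = ⅐ ≈ 0.14286)
N*9 + 13 = (⅐)*9 + 13 = 9/7 + 13 = 100/7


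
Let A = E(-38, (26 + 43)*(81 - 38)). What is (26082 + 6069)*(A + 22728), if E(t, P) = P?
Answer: 826119945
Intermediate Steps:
A = 2967 (A = (26 + 43)*(81 - 38) = 69*43 = 2967)
(26082 + 6069)*(A + 22728) = (26082 + 6069)*(2967 + 22728) = 32151*25695 = 826119945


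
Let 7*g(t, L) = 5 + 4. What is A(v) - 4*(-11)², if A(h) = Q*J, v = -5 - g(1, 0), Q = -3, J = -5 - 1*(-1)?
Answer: -472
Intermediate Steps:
J = -4 (J = -5 + 1 = -4)
g(t, L) = 9/7 (g(t, L) = (5 + 4)/7 = (⅐)*9 = 9/7)
v = -44/7 (v = -5 - 1*9/7 = -5 - 9/7 = -44/7 ≈ -6.2857)
A(h) = 12 (A(h) = -3*(-4) = 12)
A(v) - 4*(-11)² = 12 - 4*(-11)² = 12 - 4*121 = 12 - 484 = -472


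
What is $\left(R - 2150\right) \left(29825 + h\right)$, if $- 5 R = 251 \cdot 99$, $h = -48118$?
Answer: $\frac{651212507}{5} \approx 1.3024 \cdot 10^{8}$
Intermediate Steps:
$R = - \frac{24849}{5}$ ($R = - \frac{251 \cdot 99}{5} = \left(- \frac{1}{5}\right) 24849 = - \frac{24849}{5} \approx -4969.8$)
$\left(R - 2150\right) \left(29825 + h\right) = \left(- \frac{24849}{5} - 2150\right) \left(29825 - 48118\right) = \left(- \frac{35599}{5}\right) \left(-18293\right) = \frac{651212507}{5}$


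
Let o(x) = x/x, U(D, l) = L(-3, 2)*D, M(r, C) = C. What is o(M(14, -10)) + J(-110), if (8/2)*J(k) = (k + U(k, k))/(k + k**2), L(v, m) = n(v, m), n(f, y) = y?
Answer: 433/436 ≈ 0.99312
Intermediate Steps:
L(v, m) = m
U(D, l) = 2*D
o(x) = 1
J(k) = 3*k/(4*(k + k**2)) (J(k) = ((k + 2*k)/(k + k**2))/4 = ((3*k)/(k + k**2))/4 = (3*k/(k + k**2))/4 = 3*k/(4*(k + k**2)))
o(M(14, -10)) + J(-110) = 1 + 3/(4*(1 - 110)) = 1 + (3/4)/(-109) = 1 + (3/4)*(-1/109) = 1 - 3/436 = 433/436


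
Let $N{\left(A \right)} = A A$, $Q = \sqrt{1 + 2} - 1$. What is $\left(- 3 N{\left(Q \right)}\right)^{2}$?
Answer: $252 - 144 \sqrt{3} \approx 2.5847$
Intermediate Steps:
$Q = -1 + \sqrt{3}$ ($Q = \sqrt{3} - 1 = -1 + \sqrt{3} \approx 0.73205$)
$N{\left(A \right)} = A^{2}$
$\left(- 3 N{\left(Q \right)}\right)^{2} = \left(- 3 \left(-1 + \sqrt{3}\right)^{2}\right)^{2} = 9 \left(-1 + \sqrt{3}\right)^{4}$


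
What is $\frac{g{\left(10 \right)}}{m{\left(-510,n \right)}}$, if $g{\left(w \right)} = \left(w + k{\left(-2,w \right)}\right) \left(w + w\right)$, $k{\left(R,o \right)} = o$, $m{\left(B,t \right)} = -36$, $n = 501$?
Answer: $- \frac{100}{9} \approx -11.111$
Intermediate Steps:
$g{\left(w \right)} = 4 w^{2}$ ($g{\left(w \right)} = \left(w + w\right) \left(w + w\right) = 2 w 2 w = 4 w^{2}$)
$\frac{g{\left(10 \right)}}{m{\left(-510,n \right)}} = \frac{4 \cdot 10^{2}}{-36} = 4 \cdot 100 \left(- \frac{1}{36}\right) = 400 \left(- \frac{1}{36}\right) = - \frac{100}{9}$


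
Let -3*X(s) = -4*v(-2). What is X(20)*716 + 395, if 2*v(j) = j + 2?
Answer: 395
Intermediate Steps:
v(j) = 1 + j/2 (v(j) = (j + 2)/2 = (2 + j)/2 = 1 + j/2)
X(s) = 0 (X(s) = -(-4)*(1 + (1/2)*(-2))/3 = -(-4)*(1 - 1)/3 = -(-4)*0/3 = -1/3*0 = 0)
X(20)*716 + 395 = 0*716 + 395 = 0 + 395 = 395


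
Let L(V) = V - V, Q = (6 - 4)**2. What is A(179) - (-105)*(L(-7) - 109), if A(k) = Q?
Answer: -11441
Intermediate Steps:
Q = 4 (Q = 2**2 = 4)
A(k) = 4
L(V) = 0
A(179) - (-105)*(L(-7) - 109) = 4 - (-105)*(0 - 109) = 4 - (-105)*(-109) = 4 - 1*11445 = 4 - 11445 = -11441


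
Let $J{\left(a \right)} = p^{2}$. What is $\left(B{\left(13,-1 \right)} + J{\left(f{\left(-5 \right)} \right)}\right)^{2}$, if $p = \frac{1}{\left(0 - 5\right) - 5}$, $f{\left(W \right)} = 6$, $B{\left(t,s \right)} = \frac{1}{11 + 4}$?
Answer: $\frac{529}{90000} \approx 0.0058778$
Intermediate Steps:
$B{\left(t,s \right)} = \frac{1}{15}$
$p = - \frac{1}{10}$ ($p = \frac{1}{-5 - 5} = \frac{1}{-10} = - \frac{1}{10} \approx -0.1$)
$J{\left(a \right)} = \frac{1}{100}$ ($J{\left(a \right)} = \left(- \frac{1}{10}\right)^{2} = \frac{1}{100}$)
$\left(B{\left(13,-1 \right)} + J{\left(f{\left(-5 \right)} \right)}\right)^{2} = \left(\frac{1}{15} + \frac{1}{100}\right)^{2} = \left(\frac{23}{300}\right)^{2} = \frac{529}{90000}$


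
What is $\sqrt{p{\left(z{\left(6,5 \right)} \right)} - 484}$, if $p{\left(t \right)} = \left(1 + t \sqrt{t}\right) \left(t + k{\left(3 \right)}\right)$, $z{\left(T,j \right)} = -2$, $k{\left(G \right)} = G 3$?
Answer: $\sqrt{-477 - 14 i \sqrt{2}} \approx 0.4532 - 21.845 i$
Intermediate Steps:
$k{\left(G \right)} = 3 G$
$p{\left(t \right)} = \left(1 + t^{\frac{3}{2}}\right) \left(9 + t\right)$ ($p{\left(t \right)} = \left(1 + t \sqrt{t}\right) \left(t + 3 \cdot 3\right) = \left(1 + t^{\frac{3}{2}}\right) \left(t + 9\right) = \left(1 + t^{\frac{3}{2}}\right) \left(9 + t\right)$)
$\sqrt{p{\left(z{\left(6,5 \right)} \right)} - 484} = \sqrt{\left(9 - 2 + \left(-2\right)^{\frac{5}{2}} + 9 \left(-2\right)^{\frac{3}{2}}\right) - 484} = \sqrt{\left(9 - 2 + 4 i \sqrt{2} + 9 \left(- 2 i \sqrt{2}\right)\right) - 484} = \sqrt{\left(9 - 2 + 4 i \sqrt{2} - 18 i \sqrt{2}\right) - 484} = \sqrt{\left(7 - 14 i \sqrt{2}\right) - 484} = \sqrt{-477 - 14 i \sqrt{2}}$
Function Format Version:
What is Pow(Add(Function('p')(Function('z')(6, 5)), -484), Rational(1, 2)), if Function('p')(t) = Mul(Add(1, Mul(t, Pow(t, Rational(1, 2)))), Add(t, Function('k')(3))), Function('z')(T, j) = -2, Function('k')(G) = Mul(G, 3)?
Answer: Pow(Add(-477, Mul(-14, I, Pow(2, Rational(1, 2)))), Rational(1, 2)) ≈ Add(0.4532, Mul(-21.845, I))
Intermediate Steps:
Function('k')(G) = Mul(3, G)
Function('p')(t) = Mul(Add(1, Pow(t, Rational(3, 2))), Add(9, t)) (Function('p')(t) = Mul(Add(1, Mul(t, Pow(t, Rational(1, 2)))), Add(t, Mul(3, 3))) = Mul(Add(1, Pow(t, Rational(3, 2))), Add(t, 9)) = Mul(Add(1, Pow(t, Rational(3, 2))), Add(9, t)))
Pow(Add(Function('p')(Function('z')(6, 5)), -484), Rational(1, 2)) = Pow(Add(Add(9, -2, Pow(-2, Rational(5, 2)), Mul(9, Pow(-2, Rational(3, 2)))), -484), Rational(1, 2)) = Pow(Add(Add(9, -2, Mul(4, I, Pow(2, Rational(1, 2))), Mul(9, Mul(-2, I, Pow(2, Rational(1, 2))))), -484), Rational(1, 2)) = Pow(Add(Add(9, -2, Mul(4, I, Pow(2, Rational(1, 2))), Mul(-18, I, Pow(2, Rational(1, 2)))), -484), Rational(1, 2)) = Pow(Add(Add(7, Mul(-14, I, Pow(2, Rational(1, 2)))), -484), Rational(1, 2)) = Pow(Add(-477, Mul(-14, I, Pow(2, Rational(1, 2)))), Rational(1, 2))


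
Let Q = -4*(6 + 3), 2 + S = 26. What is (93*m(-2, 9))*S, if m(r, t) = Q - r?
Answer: -75888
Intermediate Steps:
S = 24 (S = -2 + 26 = 24)
Q = -36 (Q = -4*9 = -36)
m(r, t) = -36 - r
(93*m(-2, 9))*S = (93*(-36 - 1*(-2)))*24 = (93*(-36 + 2))*24 = (93*(-34))*24 = -3162*24 = -75888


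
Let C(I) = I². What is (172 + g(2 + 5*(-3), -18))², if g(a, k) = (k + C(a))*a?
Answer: 3207681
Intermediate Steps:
g(a, k) = a*(k + a²) (g(a, k) = (k + a²)*a = a*(k + a²))
(172 + g(2 + 5*(-3), -18))² = (172 + (2 + 5*(-3))*(-18 + (2 + 5*(-3))²))² = (172 + (2 - 15)*(-18 + (2 - 15)²))² = (172 - 13*(-18 + (-13)²))² = (172 - 13*(-18 + 169))² = (172 - 13*151)² = (172 - 1963)² = (-1791)² = 3207681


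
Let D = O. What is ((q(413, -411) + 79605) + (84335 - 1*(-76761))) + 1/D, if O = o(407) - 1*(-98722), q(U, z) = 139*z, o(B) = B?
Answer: 18197308789/99129 ≈ 1.8357e+5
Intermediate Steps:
O = 99129 (O = 407 - 1*(-98722) = 407 + 98722 = 99129)
D = 99129
((q(413, -411) + 79605) + (84335 - 1*(-76761))) + 1/D = ((139*(-411) + 79605) + (84335 - 1*(-76761))) + 1/99129 = ((-57129 + 79605) + (84335 + 76761)) + 1/99129 = (22476 + 161096) + 1/99129 = 183572 + 1/99129 = 18197308789/99129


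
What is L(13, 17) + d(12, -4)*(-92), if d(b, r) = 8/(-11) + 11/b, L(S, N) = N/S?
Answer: -6914/429 ≈ -16.117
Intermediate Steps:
d(b, r) = -8/11 + 11/b (d(b, r) = 8*(-1/11) + 11/b = -8/11 + 11/b)
L(13, 17) + d(12, -4)*(-92) = 17/13 + (-8/11 + 11/12)*(-92) = 17/13 + (25/132)*(-92) = 17/13 - 575/33 = -6914/429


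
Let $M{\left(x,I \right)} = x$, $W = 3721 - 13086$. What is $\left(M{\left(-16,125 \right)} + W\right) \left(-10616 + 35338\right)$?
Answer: $-231917082$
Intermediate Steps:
$W = -9365$
$\left(M{\left(-16,125 \right)} + W\right) \left(-10616 + 35338\right) = \left(-16 - 9365\right) \left(-10616 + 35338\right) = \left(-9381\right) 24722 = -231917082$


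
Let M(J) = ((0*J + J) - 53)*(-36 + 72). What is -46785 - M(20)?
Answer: -45597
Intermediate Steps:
M(J) = -1908 + 36*J (M(J) = ((0 + J) - 53)*36 = (J - 53)*36 = (-53 + J)*36 = -1908 + 36*J)
-46785 - M(20) = -46785 - (-1908 + 36*20) = -46785 - (-1908 + 720) = -46785 - 1*(-1188) = -46785 + 1188 = -45597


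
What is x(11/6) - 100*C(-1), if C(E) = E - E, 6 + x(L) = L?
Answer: -25/6 ≈ -4.1667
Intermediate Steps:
x(L) = -6 + L
C(E) = 0
x(11/6) - 100*C(-1) = (-6 + 11/6) - 100*0 = (-6 + 11*(⅙)) + 0 = (-6 + 11/6) + 0 = -25/6 + 0 = -25/6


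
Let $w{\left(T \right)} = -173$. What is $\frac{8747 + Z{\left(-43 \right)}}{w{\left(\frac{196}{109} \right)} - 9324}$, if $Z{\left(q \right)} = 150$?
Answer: $- \frac{8897}{9497} \approx -0.93682$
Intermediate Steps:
$\frac{8747 + Z{\left(-43 \right)}}{w{\left(\frac{196}{109} \right)} - 9324} = \frac{8747 + 150}{-173 - 9324} = \frac{8897}{-9497} = 8897 \left(- \frac{1}{9497}\right) = - \frac{8897}{9497}$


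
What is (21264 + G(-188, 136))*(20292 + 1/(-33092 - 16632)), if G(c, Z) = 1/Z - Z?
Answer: 2899267977068463/6762464 ≈ 4.2873e+8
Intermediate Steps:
(21264 + G(-188, 136))*(20292 + 1/(-33092 - 16632)) = (21264 + (1/136 - 1*136))*(20292 + 1/(-33092 - 16632)) = (21264 + (1/136 - 136))*(20292 + 1/(-49724)) = (21264 - 18495/136)*(20292 - 1/49724) = (2873409/136)*(1008999407/49724) = 2899267977068463/6762464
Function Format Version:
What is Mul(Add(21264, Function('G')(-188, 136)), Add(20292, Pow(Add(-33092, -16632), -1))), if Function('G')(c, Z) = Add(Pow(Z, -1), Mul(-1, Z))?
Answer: Rational(2899267977068463, 6762464) ≈ 4.2873e+8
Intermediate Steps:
Mul(Add(21264, Function('G')(-188, 136)), Add(20292, Pow(Add(-33092, -16632), -1))) = Mul(Add(21264, Add(Pow(136, -1), Mul(-1, 136))), Add(20292, Pow(Add(-33092, -16632), -1))) = Mul(Add(21264, Add(Rational(1, 136), -136)), Add(20292, Pow(-49724, -1))) = Mul(Add(21264, Rational(-18495, 136)), Add(20292, Rational(-1, 49724))) = Mul(Rational(2873409, 136), Rational(1008999407, 49724)) = Rational(2899267977068463, 6762464)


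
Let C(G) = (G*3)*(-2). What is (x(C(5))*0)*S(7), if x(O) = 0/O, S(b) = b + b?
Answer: 0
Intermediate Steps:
C(G) = -6*G (C(G) = (3*G)*(-2) = -6*G)
S(b) = 2*b
x(O) = 0
(x(C(5))*0)*S(7) = (0*0)*(2*7) = 0*14 = 0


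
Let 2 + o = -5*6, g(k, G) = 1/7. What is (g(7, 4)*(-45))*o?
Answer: 1440/7 ≈ 205.71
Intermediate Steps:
g(k, G) = ⅐
o = -32 (o = -2 - 5*6 = -2 - 30 = -32)
(g(7, 4)*(-45))*o = ((⅐)*(-45))*(-32) = -45/7*(-32) = 1440/7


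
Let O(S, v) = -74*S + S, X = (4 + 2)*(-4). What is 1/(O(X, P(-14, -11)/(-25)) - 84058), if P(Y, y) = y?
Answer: -1/82306 ≈ -1.2150e-5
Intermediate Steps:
X = -24 (X = 6*(-4) = -24)
O(S, v) = -73*S
1/(O(X, P(-14, -11)/(-25)) - 84058) = 1/(-73*(-24) - 84058) = 1/(1752 - 84058) = 1/(-82306) = -1/82306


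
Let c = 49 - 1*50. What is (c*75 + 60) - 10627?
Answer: -10642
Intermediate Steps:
c = -1 (c = 49 - 50 = -1)
(c*75 + 60) - 10627 = (-1*75 + 60) - 10627 = (-75 + 60) - 10627 = -15 - 10627 = -10642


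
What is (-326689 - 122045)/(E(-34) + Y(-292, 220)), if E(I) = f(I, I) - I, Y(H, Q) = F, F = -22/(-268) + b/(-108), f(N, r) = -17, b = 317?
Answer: -3247039224/102367 ≈ -31720.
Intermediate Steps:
F = -20645/7236 (F = -22/(-268) + 317/(-108) = -22*(-1/268) + 317*(-1/108) = 11/134 - 317/108 = -20645/7236 ≈ -2.8531)
Y(H, Q) = -20645/7236
E(I) = -17 - I
(-326689 - 122045)/(E(-34) + Y(-292, 220)) = (-326689 - 122045)/((-17 - 1*(-34)) - 20645/7236) = -448734/((-17 + 34) - 20645/7236) = -448734/(17 - 20645/7236) = -448734/102367/7236 = -448734*7236/102367 = -3247039224/102367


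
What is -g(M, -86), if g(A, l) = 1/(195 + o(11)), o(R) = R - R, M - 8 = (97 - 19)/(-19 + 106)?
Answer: -1/195 ≈ -0.0051282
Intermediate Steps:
M = 258/29 (M = 8 + (97 - 19)/(-19 + 106) = 8 + 78/87 = 8 + 78*(1/87) = 8 + 26/29 = 258/29 ≈ 8.8965)
o(R) = 0
g(A, l) = 1/195 (g(A, l) = 1/(195 + 0) = 1/195)
-g(M, -86) = -1*1/195 = -1/195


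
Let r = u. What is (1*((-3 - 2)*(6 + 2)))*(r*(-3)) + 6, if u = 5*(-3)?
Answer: -1794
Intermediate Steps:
u = -15
r = -15
(1*((-3 - 2)*(6 + 2)))*(r*(-3)) + 6 = (1*((-3 - 2)*(6 + 2)))*(-15*(-3)) + 6 = (1*(-5*8))*45 + 6 = (1*(-40))*45 + 6 = -40*45 + 6 = -1800 + 6 = -1794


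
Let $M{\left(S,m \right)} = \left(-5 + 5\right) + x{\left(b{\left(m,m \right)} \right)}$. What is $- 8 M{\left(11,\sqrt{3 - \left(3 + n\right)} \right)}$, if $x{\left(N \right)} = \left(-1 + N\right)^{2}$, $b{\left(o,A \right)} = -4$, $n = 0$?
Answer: $-200$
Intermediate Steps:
$M{\left(S,m \right)} = 25$ ($M{\left(S,m \right)} = \left(-5 + 5\right) + \left(-1 - 4\right)^{2} = 0 + \left(-5\right)^{2} = 0 + 25 = 25$)
$- 8 M{\left(11,\sqrt{3 - \left(3 + n\right)} \right)} = \left(-8\right) 25 = -200$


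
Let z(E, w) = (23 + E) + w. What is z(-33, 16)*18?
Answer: 108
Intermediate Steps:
z(E, w) = 23 + E + w
z(-33, 16)*18 = (23 - 33 + 16)*18 = 6*18 = 108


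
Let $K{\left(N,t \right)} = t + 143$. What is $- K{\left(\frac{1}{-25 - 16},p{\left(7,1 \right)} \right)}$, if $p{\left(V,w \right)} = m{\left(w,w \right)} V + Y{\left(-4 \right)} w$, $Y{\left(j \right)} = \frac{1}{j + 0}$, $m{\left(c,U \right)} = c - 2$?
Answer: $- \frac{543}{4} \approx -135.75$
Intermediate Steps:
$m{\left(c,U \right)} = -2 + c$
$Y{\left(j \right)} = \frac{1}{j}$
$p{\left(V,w \right)} = - \frac{w}{4} + V \left(-2 + w\right)$ ($p{\left(V,w \right)} = \left(-2 + w\right) V + \frac{w}{-4} = V \left(-2 + w\right) - \frac{w}{4} = - \frac{w}{4} + V \left(-2 + w\right)$)
$K{\left(N,t \right)} = 143 + t$
$- K{\left(\frac{1}{-25 - 16},p{\left(7,1 \right)} \right)} = - (143 + \left(\left(- \frac{1}{4}\right) 1 + 7 \left(-2 + 1\right)\right)) = - (143 + \left(- \frac{1}{4} + 7 \left(-1\right)\right)) = - (143 - \frac{29}{4}) = \left(-1\right) \frac{543}{4} = - \frac{543}{4}$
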